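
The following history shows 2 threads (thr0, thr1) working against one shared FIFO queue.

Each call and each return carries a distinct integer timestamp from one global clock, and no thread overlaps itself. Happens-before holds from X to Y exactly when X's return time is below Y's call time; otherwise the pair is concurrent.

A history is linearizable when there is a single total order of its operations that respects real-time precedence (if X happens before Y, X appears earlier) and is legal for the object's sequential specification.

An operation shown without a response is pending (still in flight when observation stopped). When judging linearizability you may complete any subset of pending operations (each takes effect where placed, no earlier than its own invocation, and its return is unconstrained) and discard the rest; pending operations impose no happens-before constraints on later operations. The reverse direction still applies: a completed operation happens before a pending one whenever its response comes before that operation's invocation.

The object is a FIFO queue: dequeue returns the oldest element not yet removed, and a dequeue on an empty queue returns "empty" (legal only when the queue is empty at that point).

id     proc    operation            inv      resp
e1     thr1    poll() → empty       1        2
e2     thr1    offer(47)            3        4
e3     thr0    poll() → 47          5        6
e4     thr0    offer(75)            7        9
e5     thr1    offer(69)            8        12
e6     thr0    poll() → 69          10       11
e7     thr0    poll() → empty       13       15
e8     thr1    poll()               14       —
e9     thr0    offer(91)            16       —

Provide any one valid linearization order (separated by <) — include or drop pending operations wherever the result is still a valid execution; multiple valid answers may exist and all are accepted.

e1 < e2 < e3 < e5 < e4 < e6 < e8 < e7

after step 1 (e1 poll() → empty): queue <>
after step 2 (e2 offer(47)): queue <47>
after step 3 (e3 poll() → 47): queue <>
after step 4 (e5 offer(69)): queue <69>
after step 5 (e4 offer(75)): queue <69,75>
after step 6 (e6 poll() → 69): queue <75>
after step 7 (e8 poll() (pending, included)): queue <>
after step 8 (e7 poll() → empty): queue <>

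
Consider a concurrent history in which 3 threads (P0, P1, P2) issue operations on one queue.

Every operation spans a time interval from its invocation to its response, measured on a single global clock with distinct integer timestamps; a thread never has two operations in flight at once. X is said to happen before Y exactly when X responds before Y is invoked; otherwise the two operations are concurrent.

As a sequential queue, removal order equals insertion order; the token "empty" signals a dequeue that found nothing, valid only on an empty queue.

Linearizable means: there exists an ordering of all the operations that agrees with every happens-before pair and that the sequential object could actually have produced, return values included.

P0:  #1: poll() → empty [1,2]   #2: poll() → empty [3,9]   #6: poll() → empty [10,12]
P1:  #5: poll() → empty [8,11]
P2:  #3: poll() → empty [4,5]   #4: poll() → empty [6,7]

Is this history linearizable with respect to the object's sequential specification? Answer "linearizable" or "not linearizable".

linearizable

witness order: #1, #2, #3, #4, #5, #6
step 1: #1 poll() → empty — queue <>
step 2: #2 poll() → empty — queue <>
step 3: #3 poll() → empty — queue <>
step 4: #4 poll() → empty — queue <>
step 5: #5 poll() → empty — queue <>
step 6: #6 poll() → empty — queue <>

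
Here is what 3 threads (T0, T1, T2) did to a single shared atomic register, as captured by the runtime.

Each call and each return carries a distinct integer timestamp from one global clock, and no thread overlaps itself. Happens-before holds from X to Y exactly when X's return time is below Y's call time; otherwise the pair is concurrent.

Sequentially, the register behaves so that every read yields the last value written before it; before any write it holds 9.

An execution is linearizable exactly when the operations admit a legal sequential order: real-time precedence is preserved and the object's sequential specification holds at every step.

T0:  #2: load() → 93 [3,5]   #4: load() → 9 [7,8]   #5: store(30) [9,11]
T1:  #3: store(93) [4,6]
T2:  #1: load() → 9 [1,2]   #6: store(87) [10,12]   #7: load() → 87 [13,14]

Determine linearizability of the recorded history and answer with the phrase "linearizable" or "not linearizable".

through event 7 a valid linearization exists; event 8 (#4 responding at time 8) ends that
2 orders of the 4 completed atomic register ops respect real time; none is legal
for example #1, #2, #3, #4 fails at step 2: #2 load() → 93 is not legal there
for example #1, #3, #2, #4 fails at step 4: #4 load() → 9 is not legal there

not linearizable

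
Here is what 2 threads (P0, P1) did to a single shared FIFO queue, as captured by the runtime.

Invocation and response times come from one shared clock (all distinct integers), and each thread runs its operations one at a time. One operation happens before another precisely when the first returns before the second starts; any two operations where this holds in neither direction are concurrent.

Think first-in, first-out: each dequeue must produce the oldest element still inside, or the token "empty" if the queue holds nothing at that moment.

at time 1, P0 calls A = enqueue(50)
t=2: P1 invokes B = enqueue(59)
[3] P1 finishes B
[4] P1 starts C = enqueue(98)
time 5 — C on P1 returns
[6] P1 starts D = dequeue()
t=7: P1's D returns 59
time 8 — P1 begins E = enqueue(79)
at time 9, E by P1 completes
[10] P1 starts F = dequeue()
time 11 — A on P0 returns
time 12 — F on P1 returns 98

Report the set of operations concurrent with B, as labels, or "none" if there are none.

B spans [2,3]; an op avoiding the whole window 2..3 is ordered, any other is concurrent
A [1,11]: concurrent
C [4,5]: after
D [6,7]: after
E [8,9]: after
F [10,12]: after

A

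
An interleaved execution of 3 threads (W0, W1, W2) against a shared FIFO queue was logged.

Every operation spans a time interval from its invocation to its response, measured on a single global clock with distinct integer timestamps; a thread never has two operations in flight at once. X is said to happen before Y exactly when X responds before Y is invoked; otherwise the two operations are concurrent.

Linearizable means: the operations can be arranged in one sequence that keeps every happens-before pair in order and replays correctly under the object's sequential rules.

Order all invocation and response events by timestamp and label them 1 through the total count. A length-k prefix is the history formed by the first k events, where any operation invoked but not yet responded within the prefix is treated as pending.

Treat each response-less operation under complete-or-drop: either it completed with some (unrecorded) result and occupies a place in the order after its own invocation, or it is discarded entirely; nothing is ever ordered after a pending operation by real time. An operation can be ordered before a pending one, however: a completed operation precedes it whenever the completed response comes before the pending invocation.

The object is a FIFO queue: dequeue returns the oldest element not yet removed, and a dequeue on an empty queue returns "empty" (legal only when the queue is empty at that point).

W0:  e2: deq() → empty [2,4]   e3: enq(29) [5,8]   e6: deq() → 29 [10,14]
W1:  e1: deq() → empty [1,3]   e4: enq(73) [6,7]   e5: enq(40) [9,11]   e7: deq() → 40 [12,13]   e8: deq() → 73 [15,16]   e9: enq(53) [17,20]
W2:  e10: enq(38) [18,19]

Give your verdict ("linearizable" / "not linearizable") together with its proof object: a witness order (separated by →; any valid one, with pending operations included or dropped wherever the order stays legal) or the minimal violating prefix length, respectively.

not linearizable — minimal violating prefix: 13 events

prefix check: 1..12 passes, 1..13 fails once e7's time-13 response joins
no legal order exists: 4 real-time-consistent candidates over 6 completed FIFO queue operations, all rejected
including or dropping the 1 pending operation (e6) in any combination fails
for example e1, e2, e3, e4, e5, e7 (pending dropped) fails at step 6: e7 deq() → 40 is not legal there
for example e1, e2, e4, e3, e5, e7 (pending dropped) fails at step 6: e7 deq() → 40 is not legal there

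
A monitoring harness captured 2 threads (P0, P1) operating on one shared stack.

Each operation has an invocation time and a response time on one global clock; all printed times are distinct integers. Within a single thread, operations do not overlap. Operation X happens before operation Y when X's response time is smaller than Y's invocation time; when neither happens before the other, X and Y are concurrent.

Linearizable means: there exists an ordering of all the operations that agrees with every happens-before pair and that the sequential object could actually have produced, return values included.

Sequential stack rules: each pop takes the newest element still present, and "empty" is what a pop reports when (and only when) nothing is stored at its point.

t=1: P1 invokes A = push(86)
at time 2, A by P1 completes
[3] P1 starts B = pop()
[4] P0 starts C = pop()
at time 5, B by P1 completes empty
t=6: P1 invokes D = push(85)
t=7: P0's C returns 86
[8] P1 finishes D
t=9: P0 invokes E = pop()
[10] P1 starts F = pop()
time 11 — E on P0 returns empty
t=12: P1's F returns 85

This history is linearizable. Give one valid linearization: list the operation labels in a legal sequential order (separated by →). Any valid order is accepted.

A → C → B → D → F → E

after step 1 (A push(86)): stack <86>
after step 2 (C pop() → 86): stack <>
after step 3 (B pop() → empty): stack <>
after step 4 (D push(85)): stack <85>
after step 5 (F pop() → 85): stack <>
after step 6 (E pop() → empty): stack <>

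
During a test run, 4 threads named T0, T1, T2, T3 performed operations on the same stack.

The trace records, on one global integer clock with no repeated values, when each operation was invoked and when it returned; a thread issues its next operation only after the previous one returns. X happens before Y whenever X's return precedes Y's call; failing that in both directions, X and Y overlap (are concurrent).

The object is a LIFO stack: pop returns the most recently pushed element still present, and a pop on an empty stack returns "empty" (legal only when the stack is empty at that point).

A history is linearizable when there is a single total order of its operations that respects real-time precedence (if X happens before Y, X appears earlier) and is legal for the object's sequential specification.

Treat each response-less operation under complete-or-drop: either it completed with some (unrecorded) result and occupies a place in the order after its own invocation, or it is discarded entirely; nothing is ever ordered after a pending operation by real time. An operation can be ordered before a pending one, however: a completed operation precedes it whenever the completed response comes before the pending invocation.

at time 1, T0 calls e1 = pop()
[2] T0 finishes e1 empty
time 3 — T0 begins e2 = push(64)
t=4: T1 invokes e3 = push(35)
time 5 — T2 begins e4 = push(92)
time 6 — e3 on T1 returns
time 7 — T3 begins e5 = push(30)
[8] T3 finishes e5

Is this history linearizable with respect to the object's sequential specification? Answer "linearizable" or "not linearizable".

linearizable

witness order: e1, e2, e3, e4, e5
1. e1 pop() → empty, leaving stack <>
2. e2 push(64) (pending, included), leaving stack <64>
3. e3 push(35), leaving stack <64,35>
4. e4 push(92) (pending, included), leaving stack <64,35,92>
5. e5 push(30), leaving stack <64,35,92,30>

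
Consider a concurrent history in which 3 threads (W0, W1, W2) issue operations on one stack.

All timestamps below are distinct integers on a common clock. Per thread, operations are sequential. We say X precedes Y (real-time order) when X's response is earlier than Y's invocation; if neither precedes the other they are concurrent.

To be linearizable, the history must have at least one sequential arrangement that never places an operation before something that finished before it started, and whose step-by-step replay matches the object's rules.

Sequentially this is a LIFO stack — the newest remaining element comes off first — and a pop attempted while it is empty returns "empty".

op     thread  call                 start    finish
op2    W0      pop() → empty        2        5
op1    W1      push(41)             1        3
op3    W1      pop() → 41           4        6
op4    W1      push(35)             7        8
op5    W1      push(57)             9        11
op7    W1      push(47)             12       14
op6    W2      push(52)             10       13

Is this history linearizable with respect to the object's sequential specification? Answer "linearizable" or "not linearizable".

witness order: op1, op3, op2, op4, op5, op6, op7
step 1: op1 push(41) — stack <41>
step 2: op3 pop() → 41 — stack <>
step 3: op2 pop() → empty — stack <>
step 4: op4 push(35) — stack <35>
step 5: op5 push(57) — stack <35,57>
step 6: op6 push(52) — stack <35,57,52>
step 7: op7 push(47) — stack <35,57,52,47>

linearizable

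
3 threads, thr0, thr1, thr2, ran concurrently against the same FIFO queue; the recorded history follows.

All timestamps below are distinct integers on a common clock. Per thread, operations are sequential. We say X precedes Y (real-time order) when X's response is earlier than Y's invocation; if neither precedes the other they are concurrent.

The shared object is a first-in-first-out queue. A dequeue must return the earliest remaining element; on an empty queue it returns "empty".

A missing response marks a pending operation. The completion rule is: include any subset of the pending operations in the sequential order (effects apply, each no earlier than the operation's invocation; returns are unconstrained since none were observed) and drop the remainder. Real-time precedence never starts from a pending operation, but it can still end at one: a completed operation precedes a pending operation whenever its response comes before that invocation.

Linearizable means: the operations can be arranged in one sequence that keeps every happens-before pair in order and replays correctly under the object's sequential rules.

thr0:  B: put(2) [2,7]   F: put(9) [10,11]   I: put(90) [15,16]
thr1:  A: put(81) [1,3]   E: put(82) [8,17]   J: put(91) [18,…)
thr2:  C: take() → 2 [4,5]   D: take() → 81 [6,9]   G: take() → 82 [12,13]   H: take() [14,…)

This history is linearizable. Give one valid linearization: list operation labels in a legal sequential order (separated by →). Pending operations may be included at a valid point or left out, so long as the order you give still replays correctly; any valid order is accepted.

B → A → C → D → E → F → G → H → I

1. B put(2), leaving queue <2>
2. A put(81), leaving queue <2,81>
3. C take() → 2, leaving queue <81>
4. D take() → 81, leaving queue <>
5. E put(82), leaving queue <82>
6. F put(9), leaving queue <82,9>
7. G take() → 82, leaving queue <9>
8. H take() (pending, included), leaving queue <>
9. I put(90), leaving queue <90>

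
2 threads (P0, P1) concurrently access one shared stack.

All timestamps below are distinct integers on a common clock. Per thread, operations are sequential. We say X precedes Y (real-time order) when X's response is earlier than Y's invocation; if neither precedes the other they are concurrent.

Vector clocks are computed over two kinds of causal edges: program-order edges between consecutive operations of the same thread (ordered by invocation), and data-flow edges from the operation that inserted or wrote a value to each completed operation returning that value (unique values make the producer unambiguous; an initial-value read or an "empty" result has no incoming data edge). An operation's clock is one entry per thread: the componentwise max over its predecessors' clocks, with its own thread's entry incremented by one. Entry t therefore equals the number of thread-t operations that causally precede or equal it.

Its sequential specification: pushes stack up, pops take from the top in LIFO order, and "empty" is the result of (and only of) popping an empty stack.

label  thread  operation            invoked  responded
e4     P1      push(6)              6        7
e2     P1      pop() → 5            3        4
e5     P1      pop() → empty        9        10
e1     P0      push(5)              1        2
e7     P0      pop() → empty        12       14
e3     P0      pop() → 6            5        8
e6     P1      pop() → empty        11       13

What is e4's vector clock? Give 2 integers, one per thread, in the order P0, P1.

VC(e1, invoked at 1): no causal predecessors; +1 on P0 → (1, 0)
merge at e2 (invoked 3): VC(e1)=(1, 0), own-thread bump on P1 → (1, 1)
merge at e4 (invoked 6): VC(e2)=(1, 1), own-thread bump on P1 → (1, 2)
merge at e5 (invoked 9): VC(e4)=(1, 2), own-thread bump on P1 → (1, 3)
merge at e3 (invoked 5): VC(e1)=(1, 0), VC(e4)=(1, 2), own-thread bump on P0 → (2, 2)
merge at e6 (invoked 11): VC(e5)=(1, 3), own-thread bump on P1 → (1, 4)
merge at e7 (invoked 12): VC(e3)=(2, 2), own-thread bump on P0 → (3, 2)
target: VC(e4) = (1, 2)

(1, 2)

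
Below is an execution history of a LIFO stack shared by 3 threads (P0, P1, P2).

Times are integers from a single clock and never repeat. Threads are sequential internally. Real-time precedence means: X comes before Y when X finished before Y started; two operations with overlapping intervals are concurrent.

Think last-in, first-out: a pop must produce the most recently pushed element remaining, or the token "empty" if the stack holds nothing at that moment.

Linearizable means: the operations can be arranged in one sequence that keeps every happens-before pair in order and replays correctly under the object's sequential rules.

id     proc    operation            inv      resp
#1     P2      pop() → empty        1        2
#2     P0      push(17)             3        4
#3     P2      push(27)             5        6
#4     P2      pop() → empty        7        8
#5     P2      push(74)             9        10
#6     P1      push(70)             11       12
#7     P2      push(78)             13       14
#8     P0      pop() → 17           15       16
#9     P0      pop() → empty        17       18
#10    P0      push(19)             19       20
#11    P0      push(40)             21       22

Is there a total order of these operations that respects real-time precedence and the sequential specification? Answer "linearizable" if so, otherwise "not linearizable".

not linearizable

cut after 7 events: linearizable; cut after 8 events (#4 responds, time 8): not linearizable
one real-time candidate order over the 4 completed operations — the LIFO stack replay rejects it
one such order, #1, #2, #3, #4, breaks at step 4 where #4 pop() → empty is illegal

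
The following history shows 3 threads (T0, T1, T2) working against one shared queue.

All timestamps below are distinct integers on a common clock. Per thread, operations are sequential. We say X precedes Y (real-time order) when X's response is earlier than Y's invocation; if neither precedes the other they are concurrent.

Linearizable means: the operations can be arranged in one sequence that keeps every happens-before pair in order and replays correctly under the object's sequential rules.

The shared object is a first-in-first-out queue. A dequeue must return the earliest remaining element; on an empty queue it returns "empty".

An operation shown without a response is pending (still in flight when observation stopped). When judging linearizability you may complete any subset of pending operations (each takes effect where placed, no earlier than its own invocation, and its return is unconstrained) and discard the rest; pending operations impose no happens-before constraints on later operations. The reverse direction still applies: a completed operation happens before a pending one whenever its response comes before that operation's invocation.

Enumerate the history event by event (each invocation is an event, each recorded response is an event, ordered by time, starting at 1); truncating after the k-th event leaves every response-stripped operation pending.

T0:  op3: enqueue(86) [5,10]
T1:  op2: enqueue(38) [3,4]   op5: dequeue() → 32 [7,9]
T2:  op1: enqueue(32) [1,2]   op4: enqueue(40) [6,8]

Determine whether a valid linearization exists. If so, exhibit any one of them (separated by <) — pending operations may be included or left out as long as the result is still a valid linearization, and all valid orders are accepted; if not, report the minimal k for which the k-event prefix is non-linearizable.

linearizable — witness: op1 < op2 < op3 < op4 < op5

1. op1 enqueue(32), leaving queue <32>
2. op2 enqueue(38), leaving queue <32,38>
3. op3 enqueue(86), leaving queue <32,38,86>
4. op4 enqueue(40), leaving queue <32,38,86,40>
5. op5 dequeue() → 32, leaving queue <38,86,40>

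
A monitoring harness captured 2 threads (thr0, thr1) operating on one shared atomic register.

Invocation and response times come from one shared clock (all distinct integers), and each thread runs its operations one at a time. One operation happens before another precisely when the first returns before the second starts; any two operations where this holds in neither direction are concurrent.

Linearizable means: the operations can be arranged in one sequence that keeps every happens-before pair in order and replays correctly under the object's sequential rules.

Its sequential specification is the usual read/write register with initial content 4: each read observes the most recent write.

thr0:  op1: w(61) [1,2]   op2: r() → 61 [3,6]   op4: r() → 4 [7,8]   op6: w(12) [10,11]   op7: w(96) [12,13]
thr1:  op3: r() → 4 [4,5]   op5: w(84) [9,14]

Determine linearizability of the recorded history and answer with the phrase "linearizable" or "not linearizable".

cut after 4 events: linearizable; cut after 5 events (op3 responds, time 5): not linearizable
a single order respects real time; the 2 completed atomic register operations fail replay along it
every completion of the 1 pending operation (op2) was checked; none linearizes
sample order op1, op3 (pending dropped) stalls at step 2 — op3 r() → 4 has no legal effect

not linearizable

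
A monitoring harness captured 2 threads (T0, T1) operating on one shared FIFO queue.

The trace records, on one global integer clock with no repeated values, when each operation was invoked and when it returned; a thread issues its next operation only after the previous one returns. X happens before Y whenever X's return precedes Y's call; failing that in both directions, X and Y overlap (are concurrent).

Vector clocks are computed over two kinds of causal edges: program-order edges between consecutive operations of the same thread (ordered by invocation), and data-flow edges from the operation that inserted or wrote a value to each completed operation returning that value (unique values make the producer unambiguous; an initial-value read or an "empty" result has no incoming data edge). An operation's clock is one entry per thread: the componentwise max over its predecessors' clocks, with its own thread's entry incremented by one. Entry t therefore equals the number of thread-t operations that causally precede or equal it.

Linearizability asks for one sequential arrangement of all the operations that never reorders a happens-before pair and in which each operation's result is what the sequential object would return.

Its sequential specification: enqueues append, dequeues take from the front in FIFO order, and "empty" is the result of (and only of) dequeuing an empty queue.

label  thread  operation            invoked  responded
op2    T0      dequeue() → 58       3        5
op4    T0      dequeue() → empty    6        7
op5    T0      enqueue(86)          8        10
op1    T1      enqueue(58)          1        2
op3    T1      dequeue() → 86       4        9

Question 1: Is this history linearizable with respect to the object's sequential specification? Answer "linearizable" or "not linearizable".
witness order: op1, op2, op4, op5, op3
step 1: op1 enqueue(58) — queue <58>
step 2: op2 dequeue() → 58 — queue <>
step 3: op4 dequeue() → empty — queue <>
step 4: op5 enqueue(86) — queue <86>
step 5: op3 dequeue() → 86 — queue <>

linearizable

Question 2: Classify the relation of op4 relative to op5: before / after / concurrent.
Answer: before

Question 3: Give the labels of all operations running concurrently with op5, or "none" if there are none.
Answer: op3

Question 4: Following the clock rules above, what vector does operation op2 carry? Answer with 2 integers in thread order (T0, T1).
Answer: (1, 1)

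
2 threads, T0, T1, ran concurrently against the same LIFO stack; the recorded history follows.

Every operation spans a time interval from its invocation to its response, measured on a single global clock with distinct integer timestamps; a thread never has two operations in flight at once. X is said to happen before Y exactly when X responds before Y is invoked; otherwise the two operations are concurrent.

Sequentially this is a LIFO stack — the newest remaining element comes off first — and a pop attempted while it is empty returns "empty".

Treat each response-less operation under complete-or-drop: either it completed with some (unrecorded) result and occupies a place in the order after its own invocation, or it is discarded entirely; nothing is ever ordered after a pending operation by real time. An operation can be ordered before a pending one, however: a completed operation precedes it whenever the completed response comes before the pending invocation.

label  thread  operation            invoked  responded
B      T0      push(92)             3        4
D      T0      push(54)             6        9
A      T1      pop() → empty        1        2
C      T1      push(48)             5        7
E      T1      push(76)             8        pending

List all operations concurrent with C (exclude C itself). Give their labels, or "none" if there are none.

D

C spans [5,7]: anything still running between times 5 and 7 counts as concurrent
A [1,2]: before
B [3,4]: before
D [6,9]: concurrent
E [8,…): after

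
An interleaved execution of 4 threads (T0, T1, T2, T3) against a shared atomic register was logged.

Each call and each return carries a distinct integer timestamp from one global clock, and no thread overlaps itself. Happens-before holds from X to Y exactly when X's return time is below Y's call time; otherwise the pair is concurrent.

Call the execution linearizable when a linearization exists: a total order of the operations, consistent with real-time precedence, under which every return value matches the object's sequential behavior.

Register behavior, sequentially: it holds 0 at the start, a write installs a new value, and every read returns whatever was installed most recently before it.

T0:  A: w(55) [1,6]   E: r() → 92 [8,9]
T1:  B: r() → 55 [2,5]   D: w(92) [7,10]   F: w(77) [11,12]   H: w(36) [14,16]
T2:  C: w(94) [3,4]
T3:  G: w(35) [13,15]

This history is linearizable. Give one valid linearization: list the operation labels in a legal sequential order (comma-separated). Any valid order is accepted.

A, B, C, D, E, F, G, H

after step 1 (A w(55)): value 55
after step 2 (B r() → 55): value 55
after step 3 (C w(94)): value 94
after step 4 (D w(92)): value 92
after step 5 (E r() → 92): value 92
after step 6 (F w(77)): value 77
after step 7 (G w(35)): value 35
after step 8 (H w(36)): value 36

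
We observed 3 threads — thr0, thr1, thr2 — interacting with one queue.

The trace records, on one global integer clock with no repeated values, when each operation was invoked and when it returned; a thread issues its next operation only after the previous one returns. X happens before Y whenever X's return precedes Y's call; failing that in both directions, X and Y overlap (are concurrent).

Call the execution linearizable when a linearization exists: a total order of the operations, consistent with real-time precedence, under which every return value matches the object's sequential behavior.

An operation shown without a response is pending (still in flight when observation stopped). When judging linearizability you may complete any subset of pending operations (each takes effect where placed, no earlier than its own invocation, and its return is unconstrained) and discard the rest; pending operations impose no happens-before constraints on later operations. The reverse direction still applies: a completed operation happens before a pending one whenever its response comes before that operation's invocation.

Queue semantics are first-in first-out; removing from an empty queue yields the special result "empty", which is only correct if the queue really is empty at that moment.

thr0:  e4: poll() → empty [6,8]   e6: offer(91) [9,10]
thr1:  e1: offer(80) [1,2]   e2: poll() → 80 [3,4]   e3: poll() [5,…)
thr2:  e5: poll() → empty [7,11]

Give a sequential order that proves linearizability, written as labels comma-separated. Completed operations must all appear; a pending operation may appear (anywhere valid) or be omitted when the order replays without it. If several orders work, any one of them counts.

step 1: e1 offer(80) — queue <80>
step 2: e2 poll() → 80 — queue <>
step 3: e3 poll() (pending, included) — queue <>
step 4: e4 poll() → empty — queue <>
step 5: e5 poll() → empty — queue <>
step 6: e6 offer(91) — queue <91>

e1, e2, e3, e4, e5, e6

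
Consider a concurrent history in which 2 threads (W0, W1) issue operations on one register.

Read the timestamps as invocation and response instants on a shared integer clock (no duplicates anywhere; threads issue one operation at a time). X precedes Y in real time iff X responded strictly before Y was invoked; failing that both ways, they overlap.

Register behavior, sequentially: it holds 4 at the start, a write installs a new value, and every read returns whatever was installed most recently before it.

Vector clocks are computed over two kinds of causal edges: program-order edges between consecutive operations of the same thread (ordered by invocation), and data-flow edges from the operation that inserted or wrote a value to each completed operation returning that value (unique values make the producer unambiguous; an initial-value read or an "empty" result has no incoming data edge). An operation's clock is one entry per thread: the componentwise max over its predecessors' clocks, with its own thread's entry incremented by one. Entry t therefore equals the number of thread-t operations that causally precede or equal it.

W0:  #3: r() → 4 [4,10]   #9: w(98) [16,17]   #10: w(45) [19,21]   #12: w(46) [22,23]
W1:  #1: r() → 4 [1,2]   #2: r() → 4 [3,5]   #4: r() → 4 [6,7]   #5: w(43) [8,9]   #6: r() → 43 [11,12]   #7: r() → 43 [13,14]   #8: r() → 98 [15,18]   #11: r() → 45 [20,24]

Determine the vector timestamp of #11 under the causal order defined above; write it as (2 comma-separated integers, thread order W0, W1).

root op #1, invoked 1: fresh clock plus W1's own tick → (0, 1)
root op #3, invoked 4: fresh clock plus W0's own tick → (1, 0)
#2, invoked 3, takes VC(#1)=(0, 1) under max, adds 1 for W1 → (0, 2)
#9, invoked 16, takes VC(#3)=(1, 0) under max, adds 1 for W0 → (2, 0)
#4, invoked 6, takes VC(#2)=(0, 2) under max, adds 1 for W1 → (0, 3)
#10, invoked 19, takes VC(#9)=(2, 0) under max, adds 1 for W0 → (3, 0)
#5, invoked 8, takes VC(#4)=(0, 3) under max, adds 1 for W1 → (0, 4)
#12, invoked 22, takes VC(#10)=(3, 0) under max, adds 1 for W0 → (4, 0)
#6, invoked 11, takes VC(#5)=(0, 4) under max, adds 1 for W1 → (0, 5)
#7, invoked 13, takes VC(#5)=(0, 4), VC(#6)=(0, 5) under max, adds 1 for W1 → (0, 6)
#8, invoked 15, takes VC(#7)=(0, 6), VC(#9)=(2, 0) under max, adds 1 for W1 → (2, 7)
#11, invoked 20, takes VC(#8)=(2, 7), VC(#10)=(3, 0) under max, adds 1 for W1 → (3, 8)
target: VC(#11) = (3, 8)

(3, 8)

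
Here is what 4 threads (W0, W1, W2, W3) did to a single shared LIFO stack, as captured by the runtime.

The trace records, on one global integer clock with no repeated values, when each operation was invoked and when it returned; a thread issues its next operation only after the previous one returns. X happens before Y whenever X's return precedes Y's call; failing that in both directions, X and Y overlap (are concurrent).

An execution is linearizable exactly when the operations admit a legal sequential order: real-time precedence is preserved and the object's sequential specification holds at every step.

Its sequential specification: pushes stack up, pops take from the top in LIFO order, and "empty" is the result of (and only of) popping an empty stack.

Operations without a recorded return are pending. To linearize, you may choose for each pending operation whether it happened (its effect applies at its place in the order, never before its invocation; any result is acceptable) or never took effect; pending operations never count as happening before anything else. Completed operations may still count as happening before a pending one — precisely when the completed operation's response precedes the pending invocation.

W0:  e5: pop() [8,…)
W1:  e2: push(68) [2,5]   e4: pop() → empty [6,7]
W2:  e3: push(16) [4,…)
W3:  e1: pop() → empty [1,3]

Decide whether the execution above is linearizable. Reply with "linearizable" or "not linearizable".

not linearizable

through event 6 a valid linearization exists; event 7 (e4 responding at time 7) ends that
3 completed operations, 2 real-time-consistent orders — every LIFO stack replay fails
completion choices over the 1 pending operation (e3) were checked; none helps
one such order, e1, e2, e4 (pending dropped), breaks at step 3 where e4 pop() → empty is illegal
one such order, e2, e1, e4 (pending dropped), breaks at step 2 where e1 pop() → empty is illegal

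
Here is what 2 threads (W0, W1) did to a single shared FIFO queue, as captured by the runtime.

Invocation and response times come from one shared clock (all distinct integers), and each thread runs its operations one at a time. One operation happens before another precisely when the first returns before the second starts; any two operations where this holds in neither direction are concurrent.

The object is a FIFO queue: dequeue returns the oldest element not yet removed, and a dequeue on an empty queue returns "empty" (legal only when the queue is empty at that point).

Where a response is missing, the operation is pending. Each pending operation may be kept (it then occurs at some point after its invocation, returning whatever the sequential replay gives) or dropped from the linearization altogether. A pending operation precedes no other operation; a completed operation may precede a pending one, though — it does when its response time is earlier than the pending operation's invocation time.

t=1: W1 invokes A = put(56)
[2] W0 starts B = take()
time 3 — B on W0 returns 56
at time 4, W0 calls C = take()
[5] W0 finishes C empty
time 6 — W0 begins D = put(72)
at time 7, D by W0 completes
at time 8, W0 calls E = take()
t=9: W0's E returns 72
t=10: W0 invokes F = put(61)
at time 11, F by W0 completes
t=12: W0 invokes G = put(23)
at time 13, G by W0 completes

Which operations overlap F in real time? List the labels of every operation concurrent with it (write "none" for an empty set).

F spans [10,11]: anything still running between times 10 and 11 counts as concurrent
A [1,…): concurrent
B [2,3]: before
C [4,5]: before
D [6,7]: before
E [8,9]: before
G [12,13]: after

A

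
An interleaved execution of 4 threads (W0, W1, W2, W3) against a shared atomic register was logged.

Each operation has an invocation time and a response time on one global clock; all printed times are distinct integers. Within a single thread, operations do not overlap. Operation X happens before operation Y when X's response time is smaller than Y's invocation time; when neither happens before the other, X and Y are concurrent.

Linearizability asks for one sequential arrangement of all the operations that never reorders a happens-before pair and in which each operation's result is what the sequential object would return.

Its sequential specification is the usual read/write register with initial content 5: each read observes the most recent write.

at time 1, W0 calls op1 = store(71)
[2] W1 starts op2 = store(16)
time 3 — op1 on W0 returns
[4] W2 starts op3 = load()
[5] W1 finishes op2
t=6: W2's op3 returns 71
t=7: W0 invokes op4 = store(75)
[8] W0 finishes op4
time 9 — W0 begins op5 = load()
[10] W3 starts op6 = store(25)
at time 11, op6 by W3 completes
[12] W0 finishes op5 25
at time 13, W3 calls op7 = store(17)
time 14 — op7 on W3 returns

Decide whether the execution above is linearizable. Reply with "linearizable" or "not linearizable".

linearizable

witness order: op1, op3, op2, op4, op6, op5, op7
after step 1 (op1 store(71)): value 71
after step 2 (op3 load() → 71): value 71
after step 3 (op2 store(16)): value 16
after step 4 (op4 store(75)): value 75
after step 5 (op6 store(25)): value 25
after step 6 (op5 load() → 25): value 25
after step 7 (op7 store(17)): value 17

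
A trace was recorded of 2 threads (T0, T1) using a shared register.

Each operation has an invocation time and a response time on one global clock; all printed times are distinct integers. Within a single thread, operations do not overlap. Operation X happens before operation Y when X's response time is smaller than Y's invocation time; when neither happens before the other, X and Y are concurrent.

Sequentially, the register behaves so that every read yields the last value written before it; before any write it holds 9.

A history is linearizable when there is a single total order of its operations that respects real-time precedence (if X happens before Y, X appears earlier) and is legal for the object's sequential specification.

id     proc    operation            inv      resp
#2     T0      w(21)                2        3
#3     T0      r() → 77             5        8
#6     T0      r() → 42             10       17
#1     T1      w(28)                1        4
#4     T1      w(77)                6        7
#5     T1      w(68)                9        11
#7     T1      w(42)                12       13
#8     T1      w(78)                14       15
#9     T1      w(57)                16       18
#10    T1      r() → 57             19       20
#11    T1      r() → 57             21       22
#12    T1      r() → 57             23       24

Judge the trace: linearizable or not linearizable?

linearizable

one valid linearization: #1, #2, #4, #3, #5, #7, #6, #8, #9, #10, #11, #12
1. #1 w(28), leaving value 28
2. #2 w(21), leaving value 21
3. #4 w(77), leaving value 77
4. #3 r() → 77, leaving value 77
5. #5 w(68), leaving value 68
6. #7 w(42), leaving value 42
7. #6 r() → 42, leaving value 42
8. #8 w(78), leaving value 78
9. #9 w(57), leaving value 57
10. #10 r() → 57, leaving value 57
11. #11 r() → 57, leaving value 57
12. #12 r() → 57, leaving value 57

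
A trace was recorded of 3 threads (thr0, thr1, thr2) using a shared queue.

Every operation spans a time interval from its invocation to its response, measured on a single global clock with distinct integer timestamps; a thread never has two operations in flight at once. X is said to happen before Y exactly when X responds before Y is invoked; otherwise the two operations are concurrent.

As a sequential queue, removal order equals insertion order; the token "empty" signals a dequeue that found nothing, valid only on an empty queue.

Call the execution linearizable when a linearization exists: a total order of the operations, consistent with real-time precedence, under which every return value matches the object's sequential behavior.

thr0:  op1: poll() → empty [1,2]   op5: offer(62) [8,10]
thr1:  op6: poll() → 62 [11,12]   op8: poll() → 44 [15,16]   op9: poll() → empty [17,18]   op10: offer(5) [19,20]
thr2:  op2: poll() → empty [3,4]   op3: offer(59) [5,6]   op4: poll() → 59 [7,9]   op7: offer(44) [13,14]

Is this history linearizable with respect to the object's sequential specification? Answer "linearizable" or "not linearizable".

a witness: op1, op2, op3, op4, op5, op6, op7, op8, op9, op10
1. op1 poll() → empty, leaving queue <>
2. op2 poll() → empty, leaving queue <>
3. op3 offer(59), leaving queue <59>
4. op4 poll() → 59, leaving queue <>
5. op5 offer(62), leaving queue <62>
6. op6 poll() → 62, leaving queue <>
7. op7 offer(44), leaving queue <44>
8. op8 poll() → 44, leaving queue <>
9. op9 poll() → empty, leaving queue <>
10. op10 offer(5), leaving queue <5>

linearizable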